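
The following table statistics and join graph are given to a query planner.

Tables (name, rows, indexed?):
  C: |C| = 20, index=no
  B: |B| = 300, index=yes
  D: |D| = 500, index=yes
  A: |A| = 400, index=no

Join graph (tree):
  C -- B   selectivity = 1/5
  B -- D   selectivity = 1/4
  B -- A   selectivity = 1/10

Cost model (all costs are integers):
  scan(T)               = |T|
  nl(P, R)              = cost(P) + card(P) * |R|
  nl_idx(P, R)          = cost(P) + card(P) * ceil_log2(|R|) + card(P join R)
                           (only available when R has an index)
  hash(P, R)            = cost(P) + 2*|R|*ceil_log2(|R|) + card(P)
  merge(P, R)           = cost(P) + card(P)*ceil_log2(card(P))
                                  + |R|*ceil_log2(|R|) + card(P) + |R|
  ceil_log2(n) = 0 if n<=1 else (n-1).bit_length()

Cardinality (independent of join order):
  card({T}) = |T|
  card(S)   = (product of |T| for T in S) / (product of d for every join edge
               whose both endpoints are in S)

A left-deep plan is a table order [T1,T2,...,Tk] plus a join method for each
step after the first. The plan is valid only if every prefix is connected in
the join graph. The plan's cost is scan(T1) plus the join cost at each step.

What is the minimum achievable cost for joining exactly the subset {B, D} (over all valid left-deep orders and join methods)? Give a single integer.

Selinger DP over subsets of {B,D}:
  {B}: scan cost=300, card=300
  {D}: scan cost=500, card=500
  {BD}: card=37500; try (B,hash)→6400, (D,merge)→8300, (B,merge)→8500, (D,hash)→9600, (D,nl_idx)→40500, (B,nl_idx)→42500 …(+2); best=6400 via (B,hash)

6400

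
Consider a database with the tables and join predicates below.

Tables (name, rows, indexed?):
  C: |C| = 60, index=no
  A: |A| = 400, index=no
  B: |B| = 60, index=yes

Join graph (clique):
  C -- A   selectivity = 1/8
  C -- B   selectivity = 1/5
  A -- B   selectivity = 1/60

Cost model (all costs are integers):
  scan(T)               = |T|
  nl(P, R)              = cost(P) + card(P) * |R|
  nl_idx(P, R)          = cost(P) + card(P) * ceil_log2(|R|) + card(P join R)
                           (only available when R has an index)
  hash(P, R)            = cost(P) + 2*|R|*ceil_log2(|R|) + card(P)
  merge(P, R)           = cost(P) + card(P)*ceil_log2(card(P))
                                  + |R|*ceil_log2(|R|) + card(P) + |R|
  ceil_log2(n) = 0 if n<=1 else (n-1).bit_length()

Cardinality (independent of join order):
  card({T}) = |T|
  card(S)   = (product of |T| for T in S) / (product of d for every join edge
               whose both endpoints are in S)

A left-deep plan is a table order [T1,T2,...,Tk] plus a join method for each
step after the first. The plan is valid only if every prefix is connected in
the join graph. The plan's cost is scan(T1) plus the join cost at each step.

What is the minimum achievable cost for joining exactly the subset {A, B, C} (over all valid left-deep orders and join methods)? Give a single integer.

2640

Selinger DP over subsets of {A,B,C}:
  {C}: scan cost=60, card=60
  {A}: scan cost=400, card=400
  {B}: scan cost=60, card=60
  {AC}: card=3000; try (C,hash)→1520, (A,merge)→4480, (C,merge)→4820, (A,hash)→7320, (A,nl)→24060, (C,nl)→24400; best=1520 via (C,hash)
  {BC}: card=720; try (C,hash)→840, (B,hash)→840, (C,merge)→900, (B,merge)→900, (B,nl_idx)→1140, (C,nl)→3660 …(+1); best=840 via (C,hash)
  {AB}: card=400; try (B,hash)→1520, (B,nl_idx)→3200, (A,merge)→4480, (B,merge)→4820, (A,hash)→7320, (A,nl)→24060 …(+1); best=1520 via (B,hash)
  {ABC}: card=600; try (C,hash)→2640, (B,hash)→5240, (C,merge)→5940, (A,hash)→8760, (A,merge)→12760, (B,nl_idx)→20120 …(+4); best=2640 via (C,hash)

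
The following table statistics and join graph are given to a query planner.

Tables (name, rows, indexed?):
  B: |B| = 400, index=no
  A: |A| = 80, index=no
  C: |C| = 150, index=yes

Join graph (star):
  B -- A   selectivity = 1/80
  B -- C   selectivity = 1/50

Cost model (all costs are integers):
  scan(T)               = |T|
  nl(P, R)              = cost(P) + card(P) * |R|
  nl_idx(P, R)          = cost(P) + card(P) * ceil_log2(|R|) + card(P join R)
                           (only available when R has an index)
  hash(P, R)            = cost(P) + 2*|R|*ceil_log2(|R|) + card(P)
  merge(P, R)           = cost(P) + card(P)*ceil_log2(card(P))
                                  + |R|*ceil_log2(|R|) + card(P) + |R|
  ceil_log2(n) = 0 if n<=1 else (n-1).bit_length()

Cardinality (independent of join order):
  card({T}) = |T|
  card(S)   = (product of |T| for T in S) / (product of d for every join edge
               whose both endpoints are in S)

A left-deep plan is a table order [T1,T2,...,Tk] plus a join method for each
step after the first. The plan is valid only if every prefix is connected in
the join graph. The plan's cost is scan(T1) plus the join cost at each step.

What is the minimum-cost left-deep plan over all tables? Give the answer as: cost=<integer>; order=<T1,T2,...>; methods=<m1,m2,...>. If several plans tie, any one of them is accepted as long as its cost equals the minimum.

Selinger DP (subsets sized 1..n):
  {B}: scan cost=400, card=400
  {A}: scan cost=80, card=80
  {C}: scan cost=150, card=150
  {AB}: card=400; try (A,hash)→1920, (B,merge)→4720, (A,merge)→5040, (B,hash)→7360, (B,nl)→32080, (A,nl)→32400; best=1920 via (A,hash)
  {BC}: card=1200; try (C,hash)→3200, (C,nl_idx)→4800, (B,merge)→5500, (C,merge)→5750, (B,hash)→7500, (B,nl)→60150 …(+1); best=3200 via (C,hash)
  {ABC}: card=1200; try (C,hash)→4720, (A,hash)→5520, (C,nl_idx)→6320, (C,merge)→7270, (A,merge)→18240, (C,nl)→61920 …(+1); best=4720 via (C,hash)

cost=4720; order=B,A,C; methods=hash,hash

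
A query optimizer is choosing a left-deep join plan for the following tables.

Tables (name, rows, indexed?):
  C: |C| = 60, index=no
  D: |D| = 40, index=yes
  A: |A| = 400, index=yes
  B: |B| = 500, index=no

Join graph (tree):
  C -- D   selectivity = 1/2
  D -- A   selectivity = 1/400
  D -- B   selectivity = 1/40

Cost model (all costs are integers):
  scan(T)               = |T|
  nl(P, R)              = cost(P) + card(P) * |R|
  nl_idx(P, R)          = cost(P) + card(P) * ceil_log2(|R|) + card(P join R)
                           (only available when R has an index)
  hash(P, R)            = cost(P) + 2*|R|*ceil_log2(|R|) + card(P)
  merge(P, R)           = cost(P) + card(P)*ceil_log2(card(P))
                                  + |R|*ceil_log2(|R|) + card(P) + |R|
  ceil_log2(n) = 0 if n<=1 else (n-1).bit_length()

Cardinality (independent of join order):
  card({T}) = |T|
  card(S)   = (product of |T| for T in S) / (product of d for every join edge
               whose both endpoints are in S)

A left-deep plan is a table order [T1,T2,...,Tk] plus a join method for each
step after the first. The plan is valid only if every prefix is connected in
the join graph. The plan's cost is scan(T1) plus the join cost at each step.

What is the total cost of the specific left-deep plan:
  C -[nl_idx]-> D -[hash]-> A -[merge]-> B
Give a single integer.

29420

step 1: scan C: cost=60, card=60
step 2: join D via nl_idx
    card(P join D) = 60*40/(2) = 1200
    cost = 60 + 60*6 + 1200 = 1620
step 3: join A via hash
    card(P join A) = 1200*400/(400) = 1200
    cost = 1620 + 2*400*9 + 1200 = 10020
step 4: join B via merge
    card(P join B) = 1200*500/(40) = 15000
    cost = 10020 + 1200*11 + 500*9 + 1200 + 500 = 29420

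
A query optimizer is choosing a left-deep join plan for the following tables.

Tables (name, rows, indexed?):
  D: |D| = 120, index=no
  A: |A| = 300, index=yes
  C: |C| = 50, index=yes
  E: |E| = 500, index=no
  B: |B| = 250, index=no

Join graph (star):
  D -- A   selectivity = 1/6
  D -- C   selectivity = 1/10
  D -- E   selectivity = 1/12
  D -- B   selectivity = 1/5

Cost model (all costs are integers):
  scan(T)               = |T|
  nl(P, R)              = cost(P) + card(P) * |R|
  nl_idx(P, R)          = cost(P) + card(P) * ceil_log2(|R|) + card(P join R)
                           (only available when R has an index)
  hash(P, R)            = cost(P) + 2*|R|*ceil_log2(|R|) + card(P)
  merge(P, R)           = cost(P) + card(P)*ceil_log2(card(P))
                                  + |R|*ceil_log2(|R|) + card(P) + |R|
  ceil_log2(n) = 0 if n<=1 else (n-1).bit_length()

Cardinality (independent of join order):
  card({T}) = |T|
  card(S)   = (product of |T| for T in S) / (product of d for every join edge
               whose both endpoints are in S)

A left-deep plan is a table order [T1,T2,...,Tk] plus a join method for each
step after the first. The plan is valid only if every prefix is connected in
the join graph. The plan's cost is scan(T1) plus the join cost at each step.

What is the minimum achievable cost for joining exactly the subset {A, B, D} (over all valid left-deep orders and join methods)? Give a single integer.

Selinger DP over subsets of {A,B,D}:
  {D}: scan cost=120, card=120
  {A}: scan cost=300, card=300
  {B}: scan cost=250, card=250
  {AD}: card=6000; try (D,hash)→2280, (A,merge)→4080, (D,merge)→4260, (A,hash)→5640, (A,nl_idx)→7200, (A,nl)→36120 …(+1); best=2280 via (D,hash)
  {BD}: card=6000; try (D,hash)→2180, (B,merge)→3330, (D,merge)→3460, (B,hash)→4240, (B,nl)→30120, (D,nl)→30250; best=2180 via (D,hash)
  {ABD}: card=300000; try (B,hash)→12280, (A,hash)→13580, (B,merge)→88530, (A,merge)→89180, (A,nl_idx)→356180, (B,nl)→1502280 …(+1); best=12280 via (B,hash)

12280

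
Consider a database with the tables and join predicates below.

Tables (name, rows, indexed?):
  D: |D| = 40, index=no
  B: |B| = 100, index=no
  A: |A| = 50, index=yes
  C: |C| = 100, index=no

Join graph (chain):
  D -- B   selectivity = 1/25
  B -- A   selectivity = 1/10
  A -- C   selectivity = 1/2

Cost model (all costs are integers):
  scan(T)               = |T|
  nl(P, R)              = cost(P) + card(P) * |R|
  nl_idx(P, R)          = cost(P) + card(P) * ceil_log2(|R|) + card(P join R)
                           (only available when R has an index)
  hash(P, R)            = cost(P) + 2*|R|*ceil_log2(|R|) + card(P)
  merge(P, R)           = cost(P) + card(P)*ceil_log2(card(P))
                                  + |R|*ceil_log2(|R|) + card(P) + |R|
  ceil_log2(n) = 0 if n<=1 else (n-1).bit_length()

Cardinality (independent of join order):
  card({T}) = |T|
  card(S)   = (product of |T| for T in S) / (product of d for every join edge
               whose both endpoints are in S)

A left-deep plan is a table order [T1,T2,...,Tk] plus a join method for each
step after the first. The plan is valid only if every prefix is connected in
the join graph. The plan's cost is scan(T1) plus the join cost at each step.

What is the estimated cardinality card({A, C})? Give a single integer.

2500

Tables in S: A(50), C(100)
Edges inside S: A-C(d=2)
numerator = 50 * 100 = 5000
denominator = 2 = 2
card(S) = 5000 / 2 = 2500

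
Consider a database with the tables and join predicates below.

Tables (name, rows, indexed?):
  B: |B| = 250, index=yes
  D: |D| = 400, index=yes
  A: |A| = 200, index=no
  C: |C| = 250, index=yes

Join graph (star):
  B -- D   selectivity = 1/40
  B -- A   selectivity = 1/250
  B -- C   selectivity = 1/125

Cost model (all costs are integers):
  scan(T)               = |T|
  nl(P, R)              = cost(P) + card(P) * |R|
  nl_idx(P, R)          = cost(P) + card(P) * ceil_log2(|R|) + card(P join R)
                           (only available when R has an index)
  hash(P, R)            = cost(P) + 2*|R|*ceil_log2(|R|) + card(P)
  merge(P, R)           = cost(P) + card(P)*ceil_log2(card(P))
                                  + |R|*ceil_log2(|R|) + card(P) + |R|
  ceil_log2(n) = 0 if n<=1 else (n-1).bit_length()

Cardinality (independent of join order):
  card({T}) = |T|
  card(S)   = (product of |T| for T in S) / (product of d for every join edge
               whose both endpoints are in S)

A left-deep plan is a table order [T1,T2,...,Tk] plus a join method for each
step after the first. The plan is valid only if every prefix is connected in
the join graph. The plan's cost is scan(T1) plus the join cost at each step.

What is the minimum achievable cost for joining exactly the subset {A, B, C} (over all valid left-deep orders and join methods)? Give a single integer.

4000

Selinger DP over subsets of {A,B,C}:
  {B}: scan cost=250, card=250
  {A}: scan cost=200, card=200
  {C}: scan cost=250, card=250
  {AB}: card=200; try (B,nl_idx)→2000, (A,hash)→3700, (B,merge)→4250, (A,merge)→4300, (B,hash)→4400, (B,nl)→50200 …(+1); best=2000 via (B,nl_idx)
  {BC}: card=500; try (C,nl_idx)→2750, (B,nl_idx)→2750, (C,hash)→4500, (B,hash)→4500, (C,merge)→4750, (B,merge)→4750 …(+2); best=2750 via (C,nl_idx)
  {ABC}: card=400; try (C,nl_idx)→4000, (C,merge)→6050, (C,hash)→6200, (A,hash)→6450, (A,merge)→9550, (C,nl)→52000 …(+1); best=4000 via (C,nl_idx)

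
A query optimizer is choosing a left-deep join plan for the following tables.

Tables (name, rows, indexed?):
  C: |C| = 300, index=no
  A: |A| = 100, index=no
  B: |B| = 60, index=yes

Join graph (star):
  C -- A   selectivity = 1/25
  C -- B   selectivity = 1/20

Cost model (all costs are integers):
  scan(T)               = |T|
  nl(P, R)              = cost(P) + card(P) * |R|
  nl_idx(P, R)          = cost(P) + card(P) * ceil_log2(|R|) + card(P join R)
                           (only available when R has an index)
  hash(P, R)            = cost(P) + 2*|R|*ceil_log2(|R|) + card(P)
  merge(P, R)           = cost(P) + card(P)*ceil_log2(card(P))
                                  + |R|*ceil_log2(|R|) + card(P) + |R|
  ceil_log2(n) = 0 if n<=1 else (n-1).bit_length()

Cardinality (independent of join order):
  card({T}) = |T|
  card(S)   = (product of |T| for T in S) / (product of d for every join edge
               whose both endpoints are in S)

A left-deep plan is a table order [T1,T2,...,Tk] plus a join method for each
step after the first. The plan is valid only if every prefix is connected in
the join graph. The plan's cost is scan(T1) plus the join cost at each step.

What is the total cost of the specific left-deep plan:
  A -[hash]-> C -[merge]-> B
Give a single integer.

step 1: scan A: cost=100, card=100
step 2: join C via hash
    card(P join C) = 100*300/(25) = 1200
    cost = 100 + 2*300*9 + 100 = 5600
step 3: join B via merge
    card(P join B) = 1200*60/(20) = 3600
    cost = 5600 + 1200*11 + 60*6 + 1200 + 60 = 20420

20420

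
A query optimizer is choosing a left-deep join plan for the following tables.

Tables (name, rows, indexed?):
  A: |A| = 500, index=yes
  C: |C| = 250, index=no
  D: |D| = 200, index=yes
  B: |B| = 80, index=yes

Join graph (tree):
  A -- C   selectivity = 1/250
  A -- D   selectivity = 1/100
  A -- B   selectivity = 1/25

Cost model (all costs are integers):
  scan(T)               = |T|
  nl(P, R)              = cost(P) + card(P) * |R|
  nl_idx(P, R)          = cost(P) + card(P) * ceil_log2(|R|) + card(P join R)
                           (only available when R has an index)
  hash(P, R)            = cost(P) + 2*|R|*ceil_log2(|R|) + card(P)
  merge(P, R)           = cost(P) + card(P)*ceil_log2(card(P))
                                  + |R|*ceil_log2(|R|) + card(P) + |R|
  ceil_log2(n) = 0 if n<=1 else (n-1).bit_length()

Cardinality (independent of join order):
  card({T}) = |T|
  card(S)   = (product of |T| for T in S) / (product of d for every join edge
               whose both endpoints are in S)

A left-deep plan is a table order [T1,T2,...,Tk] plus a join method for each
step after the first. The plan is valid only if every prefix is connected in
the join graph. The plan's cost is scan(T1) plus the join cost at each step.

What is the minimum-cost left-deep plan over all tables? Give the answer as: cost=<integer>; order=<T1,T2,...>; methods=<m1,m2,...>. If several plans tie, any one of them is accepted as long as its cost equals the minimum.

cost=8820; order=C,A,D,B; methods=nl_idx,hash,hash

Selinger DP (subsets sized 1..n):
  {A}: scan cost=500, card=500
  {C}: scan cost=250, card=250
  {D}: scan cost=200, card=200
  {B}: scan cost=80, card=80
  {AC}: card=500; try (A,nl_idx)→3000, (C,hash)→5000, (A,merge)→7500, (C,merge)→7750, (A,hash)→9500, (A,nl)→125250 …(+1); best=3000 via (A,nl_idx)
  {AD}: card=1000; try (A,nl_idx)→3000, (D,hash)→4200, (D,nl_idx)→5500, (A,merge)→7000, (D,merge)→7300, (A,hash)→9400 …(+2); best=3000 via (A,nl_idx)
  {AB}: card=1600; try (B,hash)→2120, (A,nl_idx)→2400, (B,nl_idx)→5600, (A,merge)→5720, (B,merge)→6140, (A,hash)→9160 …(+2); best=2120 via (B,hash)
  {ACD}: card=1000; try (D,hash)→6700, (D,nl_idx)→8000, (C,hash)→8000, (D,merge)→9800, (C,merge)→16250, (D,nl)→103000 …(+1); best=6700 via (D,hash)
  {ABC}: card=1600; try (B,hash)→4620, (C,hash)→7720, (B,nl_idx)→8100, (B,merge)→8640, (C,merge)→23570, (B,nl)→43000 …(+1); best=4620 via (B,hash)
  {ABD}: card=3200; try (B,hash)→5120, (D,hash)→6920, (B,nl_idx)→13200, (B,merge)→14640, (D,nl_idx)→18120, (D,merge)→23120 …(+2); best=5120 via (B,hash)
  {ABCD}: card=3200; try (B,hash)→8820, (D,hash)→9420, (C,hash)→12320, (B,nl_idx)→16900, (B,merge)→18340, (D,nl_idx)→20620 …(+5); best=8820 via (B,hash)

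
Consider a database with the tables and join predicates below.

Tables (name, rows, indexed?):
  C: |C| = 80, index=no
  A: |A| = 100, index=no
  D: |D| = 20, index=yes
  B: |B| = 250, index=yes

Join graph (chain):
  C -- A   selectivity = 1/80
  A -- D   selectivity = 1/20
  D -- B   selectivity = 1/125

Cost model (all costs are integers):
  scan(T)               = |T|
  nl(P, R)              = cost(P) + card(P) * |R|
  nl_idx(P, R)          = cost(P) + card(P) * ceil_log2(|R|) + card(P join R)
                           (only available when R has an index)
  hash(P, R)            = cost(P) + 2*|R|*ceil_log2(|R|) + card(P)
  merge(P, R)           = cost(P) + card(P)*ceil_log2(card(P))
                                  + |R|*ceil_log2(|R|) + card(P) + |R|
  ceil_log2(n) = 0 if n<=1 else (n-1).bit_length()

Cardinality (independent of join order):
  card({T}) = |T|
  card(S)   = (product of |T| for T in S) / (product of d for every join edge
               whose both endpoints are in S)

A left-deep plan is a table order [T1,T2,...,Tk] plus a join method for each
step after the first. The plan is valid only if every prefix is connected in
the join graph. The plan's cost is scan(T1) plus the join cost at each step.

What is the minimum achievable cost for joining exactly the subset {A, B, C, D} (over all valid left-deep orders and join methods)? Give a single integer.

Selinger DP over subsets of {A,B,C,D}:
  {C}: scan cost=80, card=80
  {A}: scan cost=100, card=100
  {D}: scan cost=20, card=20
  {B}: scan cost=250, card=250
  {AC}: card=100; try (C,hash)→1320, (A,merge)→1520, (C,merge)→1540, (A,hash)→1560, (A,nl)→8080, (C,nl)→8100; best=1320 via (C,hash)
  {AD}: card=100; try (D,hash)→400, (D,nl_idx)→700, (A,merge)→940, (D,merge)→1020, (A,hash)→1440, (A,nl)→2020 …(+1); best=400 via (D,hash)
  {BD}: card=40; try (B,nl_idx)→220, (D,hash)→700, (D,nl_idx)→1540, (B,merge)→2390, (D,merge)→2620, (B,hash)→4040 …(+2); best=220 via (B,nl_idx)
  {ACD}: card=100; try (D,hash)→1620, (C,hash)→1620, (C,merge)→1840, (D,nl_idx)→1920, (D,merge)→2240, (D,nl)→3320 …(+1); best=1620 via (D,hash)
  {ABD}: card=200; try (A,merge)→1300, (B,nl_idx)→1400, (A,hash)→1660, (B,merge)→3450, (A,nl)→4220, (B,hash)→4500 …(+1); best=1300 via (A,merge)
  {ABCD}: card=200; try (C,hash)→2620, (B,nl_idx)→2620, (C,merge)→3740, (B,merge)→4670, (B,hash)→5720, (C,nl)→17300 …(+1); best=2620 via (C,hash)

2620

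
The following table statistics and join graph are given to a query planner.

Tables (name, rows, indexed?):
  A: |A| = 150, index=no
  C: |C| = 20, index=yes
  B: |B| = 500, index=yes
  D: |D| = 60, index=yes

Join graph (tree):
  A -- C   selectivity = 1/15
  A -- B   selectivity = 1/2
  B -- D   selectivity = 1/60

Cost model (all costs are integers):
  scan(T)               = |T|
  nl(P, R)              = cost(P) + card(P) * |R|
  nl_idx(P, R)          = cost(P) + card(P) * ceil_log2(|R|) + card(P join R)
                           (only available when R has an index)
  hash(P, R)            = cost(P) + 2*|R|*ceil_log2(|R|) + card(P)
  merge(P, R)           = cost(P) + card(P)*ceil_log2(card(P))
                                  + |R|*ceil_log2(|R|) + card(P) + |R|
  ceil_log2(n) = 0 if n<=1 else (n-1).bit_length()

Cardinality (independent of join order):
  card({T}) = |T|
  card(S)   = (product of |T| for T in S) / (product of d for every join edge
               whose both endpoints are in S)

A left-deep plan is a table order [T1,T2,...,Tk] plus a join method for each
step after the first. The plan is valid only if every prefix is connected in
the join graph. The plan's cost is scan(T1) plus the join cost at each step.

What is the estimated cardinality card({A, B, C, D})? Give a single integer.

50000

Tables in S: A(150), B(500), C(20), D(60)
Edges inside S: A-C(d=15), A-B(d=2), B-D(d=60)
numerator = 150 * 500 * 20 * 60 = 90000000
denominator = 15 * 2 * 60 = 1800
card(S) = 90000000 / 1800 = 50000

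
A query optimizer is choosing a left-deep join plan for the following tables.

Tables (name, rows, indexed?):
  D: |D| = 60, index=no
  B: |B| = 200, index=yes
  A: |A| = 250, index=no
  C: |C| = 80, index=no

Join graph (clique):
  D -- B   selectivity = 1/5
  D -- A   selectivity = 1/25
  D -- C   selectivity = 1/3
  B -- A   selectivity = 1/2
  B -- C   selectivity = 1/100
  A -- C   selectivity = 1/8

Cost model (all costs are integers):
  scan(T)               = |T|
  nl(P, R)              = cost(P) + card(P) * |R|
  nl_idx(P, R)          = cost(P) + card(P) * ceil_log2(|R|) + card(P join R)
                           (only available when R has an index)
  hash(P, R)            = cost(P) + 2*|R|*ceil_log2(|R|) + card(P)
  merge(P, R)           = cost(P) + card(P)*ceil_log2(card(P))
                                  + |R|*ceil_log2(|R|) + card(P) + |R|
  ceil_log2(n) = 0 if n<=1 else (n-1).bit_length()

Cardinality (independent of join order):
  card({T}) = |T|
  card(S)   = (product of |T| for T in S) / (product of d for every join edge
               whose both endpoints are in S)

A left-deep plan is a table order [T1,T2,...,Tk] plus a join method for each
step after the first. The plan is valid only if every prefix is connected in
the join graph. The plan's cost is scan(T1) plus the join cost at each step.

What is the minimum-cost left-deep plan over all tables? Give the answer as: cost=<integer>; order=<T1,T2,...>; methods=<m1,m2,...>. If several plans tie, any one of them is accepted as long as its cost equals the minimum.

Selinger DP (subsets sized 1..n):
  {D}: scan cost=60, card=60
  {B}: scan cost=200, card=200
  {A}: scan cost=250, card=250
  {C}: scan cost=80, card=80
  {BD}: card=2400; try (D,hash)→1120, (B,merge)→2280, (D,merge)→2420, (B,nl_idx)→2940, (B,hash)→3320, (B,nl)→12060 …(+1); best=1120 via (D,hash)
  {AD}: card=600; try (D,hash)→1220, (A,merge)→2730, (D,merge)→2920, (A,hash)→4120, (A,nl)→15060, (D,nl)→15250; best=1220 via (D,hash)
  {CD}: card=1600; try (D,hash)→880, (C,merge)→1120, (D,merge)→1140, (C,hash)→1240, (C,nl)→4860, (D,nl)→4880; best=880 via (D,hash)
  {AB}: card=25000; try (B,hash)→3700, (A,merge)→4250, (B,merge)→4300, (A,hash)→4400, (B,nl_idx)→27250, (A,nl)→50200 …(+1); best=3700 via (B,hash)
  {BC}: card=160; try (B,nl_idx)→880, (C,hash)→1520, (B,merge)→2520, (C,merge)→2640, (B,hash)→3360, (B,nl)→16080 …(+1); best=880 via (B,nl_idx)
  {AC}: card=2500; try (C,hash)→1620, (A,merge)→2970, (C,merge)→3140, (A,hash)→4160, (A,nl)→20080, (C,nl)→20250; best=1620 via (C,hash)
  {ABD}: card=12000; try (B,hash)→5020, (A,hash)→7520, (B,merge)→9620, (B,nl_idx)→18020, (D,hash)→29420, (A,merge)→34570 …(+4); best=5020 via (B,hash)
  {BCD}: card=640; try (D,hash)→1760, (D,merge)→2740, (C,hash)→4640, (B,hash)→5680, (D,nl)→10480, (B,nl_idx)→14320 …(+4); best=1760 via (D,hash)
  {ACD}: card=2000; try (C,hash)→2940, (D,hash)→4840, (A,hash)→6480, (C,merge)→8460, (A,merge)→22330, (D,merge)→34540 …(+3); best=2940 via (C,hash)
  {ABC}: card=2500; try (A,merge)→4570, (A,hash)→5040, (B,hash)→7320, (B,nl_idx)→24120, (C,hash)→29820, (B,merge)→35920 …(+4); best=4570 via (A,merge)
  {ABCD}: card=400; try (A,hash)→6400, (D,hash)→7790, (B,hash)→8140, (A,merge)→11050, (C,hash)→18140, (B,nl_idx)→19340 …(+7); best=6400 via (A,hash)

cost=6400; order=C,B,D,A; methods=nl_idx,hash,hash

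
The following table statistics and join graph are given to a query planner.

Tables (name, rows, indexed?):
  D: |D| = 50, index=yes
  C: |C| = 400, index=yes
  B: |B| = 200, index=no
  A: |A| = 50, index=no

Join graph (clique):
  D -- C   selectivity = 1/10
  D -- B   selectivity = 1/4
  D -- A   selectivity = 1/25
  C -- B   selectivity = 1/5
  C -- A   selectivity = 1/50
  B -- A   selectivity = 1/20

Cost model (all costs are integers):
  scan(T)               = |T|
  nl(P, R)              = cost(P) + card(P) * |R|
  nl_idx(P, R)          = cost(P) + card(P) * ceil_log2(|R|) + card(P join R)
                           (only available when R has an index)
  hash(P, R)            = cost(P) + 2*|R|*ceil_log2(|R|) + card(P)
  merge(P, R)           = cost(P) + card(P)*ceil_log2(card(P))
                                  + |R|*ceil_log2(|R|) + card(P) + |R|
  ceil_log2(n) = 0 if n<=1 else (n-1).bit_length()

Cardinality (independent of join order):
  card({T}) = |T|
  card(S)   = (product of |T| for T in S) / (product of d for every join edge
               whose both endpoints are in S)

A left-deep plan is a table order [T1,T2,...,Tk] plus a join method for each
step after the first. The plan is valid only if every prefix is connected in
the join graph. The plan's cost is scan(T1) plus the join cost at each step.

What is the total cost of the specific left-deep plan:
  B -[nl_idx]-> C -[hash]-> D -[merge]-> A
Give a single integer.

step 1: scan B: cost=200, card=200
step 2: join C via nl_idx
    card(P join C) = 200*400/(5) = 16000
    cost = 200 + 200*9 + 16000 = 18000
step 3: join D via hash
    card(P join D) = 16000*50/(10*4) = 20000
    cost = 18000 + 2*50*6 + 16000 = 34600
step 4: join A via merge
    card(P join A) = 20000*50/(25*50*20) = 40
    cost = 34600 + 20000*15 + 50*6 + 20000 + 50 = 354950

354950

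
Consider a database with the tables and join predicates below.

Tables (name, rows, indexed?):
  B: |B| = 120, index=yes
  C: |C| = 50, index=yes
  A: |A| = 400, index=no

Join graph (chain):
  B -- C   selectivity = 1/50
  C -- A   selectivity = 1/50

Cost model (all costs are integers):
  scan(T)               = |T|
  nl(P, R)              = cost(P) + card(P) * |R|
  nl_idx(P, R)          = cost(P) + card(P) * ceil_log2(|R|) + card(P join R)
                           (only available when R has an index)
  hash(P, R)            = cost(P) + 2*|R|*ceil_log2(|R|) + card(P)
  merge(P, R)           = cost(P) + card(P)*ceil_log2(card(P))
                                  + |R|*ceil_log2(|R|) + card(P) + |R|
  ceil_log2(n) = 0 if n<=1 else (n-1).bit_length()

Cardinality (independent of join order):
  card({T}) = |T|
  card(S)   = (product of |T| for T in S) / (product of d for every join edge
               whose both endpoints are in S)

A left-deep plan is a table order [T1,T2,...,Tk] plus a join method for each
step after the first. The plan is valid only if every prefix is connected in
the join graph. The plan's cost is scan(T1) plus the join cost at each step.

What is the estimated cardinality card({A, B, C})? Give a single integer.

Tables in S: A(400), B(120), C(50)
Edges inside S: B-C(d=50), C-A(d=50)
numerator = 400 * 120 * 50 = 2400000
denominator = 50 * 50 = 2500
card(S) = 2400000 / 2500 = 960

960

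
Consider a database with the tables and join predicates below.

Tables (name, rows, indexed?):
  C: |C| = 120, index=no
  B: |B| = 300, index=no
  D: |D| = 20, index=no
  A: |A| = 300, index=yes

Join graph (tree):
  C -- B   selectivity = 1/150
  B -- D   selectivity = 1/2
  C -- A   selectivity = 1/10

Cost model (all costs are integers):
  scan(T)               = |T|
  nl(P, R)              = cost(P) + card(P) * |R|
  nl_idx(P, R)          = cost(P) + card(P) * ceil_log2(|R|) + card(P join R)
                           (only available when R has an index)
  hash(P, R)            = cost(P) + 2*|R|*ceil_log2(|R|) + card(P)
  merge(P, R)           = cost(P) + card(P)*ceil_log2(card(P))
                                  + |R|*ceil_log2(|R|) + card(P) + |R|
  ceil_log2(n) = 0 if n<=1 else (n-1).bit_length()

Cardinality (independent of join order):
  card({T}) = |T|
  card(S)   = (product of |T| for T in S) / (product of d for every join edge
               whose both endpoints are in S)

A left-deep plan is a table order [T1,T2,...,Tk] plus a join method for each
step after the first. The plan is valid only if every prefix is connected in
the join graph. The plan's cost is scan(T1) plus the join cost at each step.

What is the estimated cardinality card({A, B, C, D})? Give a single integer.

72000

Tables in S: A(300), B(300), C(120), D(20)
Edges inside S: C-B(d=150), B-D(d=2), C-A(d=10)
numerator = 300 * 300 * 120 * 20 = 216000000
denominator = 150 * 2 * 10 = 3000
card(S) = 216000000 / 3000 = 72000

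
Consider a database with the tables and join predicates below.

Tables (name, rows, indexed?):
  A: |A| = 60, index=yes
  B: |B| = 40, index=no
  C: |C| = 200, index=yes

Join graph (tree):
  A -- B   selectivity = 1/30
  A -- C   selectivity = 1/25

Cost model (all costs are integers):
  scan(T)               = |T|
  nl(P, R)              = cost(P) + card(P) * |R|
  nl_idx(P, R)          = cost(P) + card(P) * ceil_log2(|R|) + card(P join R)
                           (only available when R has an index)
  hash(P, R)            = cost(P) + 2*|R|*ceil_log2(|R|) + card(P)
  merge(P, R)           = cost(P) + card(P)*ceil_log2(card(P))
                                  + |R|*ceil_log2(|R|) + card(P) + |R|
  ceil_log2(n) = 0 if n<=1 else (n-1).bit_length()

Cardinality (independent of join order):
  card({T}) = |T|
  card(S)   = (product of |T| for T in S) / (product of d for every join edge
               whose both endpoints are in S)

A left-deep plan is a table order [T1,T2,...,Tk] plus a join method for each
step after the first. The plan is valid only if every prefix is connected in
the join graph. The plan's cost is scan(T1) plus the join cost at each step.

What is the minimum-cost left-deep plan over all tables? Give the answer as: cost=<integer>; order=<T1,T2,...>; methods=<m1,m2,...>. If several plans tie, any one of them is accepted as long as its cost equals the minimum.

Selinger DP (subsets sized 1..n):
  {A}: scan cost=60, card=60
  {B}: scan cost=40, card=40
  {C}: scan cost=200, card=200
  {AB}: card=80; try (A,nl_idx)→360, (B,hash)→600, (A,merge)→740, (B,merge)→760, (A,hash)→800, (A,nl)→2440 …(+1); best=360 via (A,nl_idx)
  {AC}: card=480; try (C,nl_idx)→1020, (A,hash)→1120, (A,nl_idx)→1880, (C,merge)→2280, (A,merge)→2420, (C,hash)→3320 …(+2); best=1020 via (C,nl_idx)
  {ABC}: card=640; try (C,nl_idx)→1640, (B,hash)→1980, (C,merge)→2800, (C,hash)→3640, (B,merge)→6100, (C,nl)→16360 …(+1); best=1640 via (C,nl_idx)

cost=1640; order=B,A,C; methods=nl_idx,nl_idx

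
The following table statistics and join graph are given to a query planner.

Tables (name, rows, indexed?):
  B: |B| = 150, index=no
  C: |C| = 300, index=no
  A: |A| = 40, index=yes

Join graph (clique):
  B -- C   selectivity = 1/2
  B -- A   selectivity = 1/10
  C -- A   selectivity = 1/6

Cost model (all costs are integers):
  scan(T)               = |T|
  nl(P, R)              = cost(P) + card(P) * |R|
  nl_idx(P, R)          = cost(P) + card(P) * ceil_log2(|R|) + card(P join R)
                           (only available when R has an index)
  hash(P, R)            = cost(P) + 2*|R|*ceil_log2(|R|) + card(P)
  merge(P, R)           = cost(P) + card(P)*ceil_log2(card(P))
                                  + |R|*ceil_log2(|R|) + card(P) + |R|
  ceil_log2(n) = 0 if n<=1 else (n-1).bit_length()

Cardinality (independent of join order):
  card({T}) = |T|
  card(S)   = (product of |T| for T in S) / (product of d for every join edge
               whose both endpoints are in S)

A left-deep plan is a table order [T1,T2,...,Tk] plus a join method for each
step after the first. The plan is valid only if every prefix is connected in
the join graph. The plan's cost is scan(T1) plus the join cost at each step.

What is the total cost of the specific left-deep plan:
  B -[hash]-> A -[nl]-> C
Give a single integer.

180780

step 1: scan B: cost=150, card=150
step 2: join A via hash
    card(P join A) = 150*40/(10) = 600
    cost = 150 + 2*40*6 + 150 = 780
step 3: join C via nl
    card(P join C) = 600*300/(2*6) = 15000
    cost = 780 + 600*300 = 180780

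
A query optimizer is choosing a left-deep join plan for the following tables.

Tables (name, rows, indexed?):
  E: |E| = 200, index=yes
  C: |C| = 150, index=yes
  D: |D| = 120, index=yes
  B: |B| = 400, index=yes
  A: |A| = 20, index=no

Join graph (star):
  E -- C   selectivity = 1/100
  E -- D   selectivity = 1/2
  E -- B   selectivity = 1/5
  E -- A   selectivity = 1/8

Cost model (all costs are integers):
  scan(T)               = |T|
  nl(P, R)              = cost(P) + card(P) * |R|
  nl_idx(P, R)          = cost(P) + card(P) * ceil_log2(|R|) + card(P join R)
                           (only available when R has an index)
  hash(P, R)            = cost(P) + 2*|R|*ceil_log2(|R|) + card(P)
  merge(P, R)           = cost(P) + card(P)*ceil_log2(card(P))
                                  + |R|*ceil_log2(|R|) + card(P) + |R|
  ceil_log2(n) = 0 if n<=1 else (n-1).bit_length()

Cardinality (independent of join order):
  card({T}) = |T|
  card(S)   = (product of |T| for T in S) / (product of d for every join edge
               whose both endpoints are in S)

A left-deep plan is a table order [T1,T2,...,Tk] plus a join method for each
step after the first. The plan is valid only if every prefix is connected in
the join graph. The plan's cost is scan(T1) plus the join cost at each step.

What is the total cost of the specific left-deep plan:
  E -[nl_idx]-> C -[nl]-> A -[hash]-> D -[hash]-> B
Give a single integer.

step 1: scan E: cost=200, card=200
step 2: join C via nl_idx
    card(P join C) = 200*150/(100) = 300
    cost = 200 + 200*8 + 300 = 2100
step 3: join A via nl
    card(P join A) = 300*20/(8) = 750
    cost = 2100 + 300*20 = 8100
step 4: join D via hash
    card(P join D) = 750*120/(2) = 45000
    cost = 8100 + 2*120*7 + 750 = 10530
step 5: join B via hash
    card(P join B) = 45000*400/(5) = 3600000
    cost = 10530 + 2*400*9 + 45000 = 62730

62730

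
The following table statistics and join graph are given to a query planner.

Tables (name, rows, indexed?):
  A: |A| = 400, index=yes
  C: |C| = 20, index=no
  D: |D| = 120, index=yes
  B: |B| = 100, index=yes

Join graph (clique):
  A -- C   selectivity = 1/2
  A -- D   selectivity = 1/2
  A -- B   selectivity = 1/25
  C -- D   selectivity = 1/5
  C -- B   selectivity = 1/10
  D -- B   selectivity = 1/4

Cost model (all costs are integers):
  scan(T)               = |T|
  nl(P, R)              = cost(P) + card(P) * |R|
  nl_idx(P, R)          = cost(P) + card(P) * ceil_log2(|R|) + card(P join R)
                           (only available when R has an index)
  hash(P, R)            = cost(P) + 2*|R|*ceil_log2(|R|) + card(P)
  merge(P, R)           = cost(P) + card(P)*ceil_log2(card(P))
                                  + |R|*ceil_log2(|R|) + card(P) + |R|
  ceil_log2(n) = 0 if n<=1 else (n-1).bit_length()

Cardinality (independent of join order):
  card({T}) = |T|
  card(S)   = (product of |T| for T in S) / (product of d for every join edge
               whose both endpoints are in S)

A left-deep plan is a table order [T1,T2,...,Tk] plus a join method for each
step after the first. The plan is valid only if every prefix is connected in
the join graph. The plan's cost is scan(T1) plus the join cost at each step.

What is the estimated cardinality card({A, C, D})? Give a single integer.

Tables in S: A(400), C(20), D(120)
Edges inside S: A-C(d=2), A-D(d=2), C-D(d=5)
numerator = 400 * 20 * 120 = 960000
denominator = 2 * 2 * 5 = 20
card(S) = 960000 / 20 = 48000

48000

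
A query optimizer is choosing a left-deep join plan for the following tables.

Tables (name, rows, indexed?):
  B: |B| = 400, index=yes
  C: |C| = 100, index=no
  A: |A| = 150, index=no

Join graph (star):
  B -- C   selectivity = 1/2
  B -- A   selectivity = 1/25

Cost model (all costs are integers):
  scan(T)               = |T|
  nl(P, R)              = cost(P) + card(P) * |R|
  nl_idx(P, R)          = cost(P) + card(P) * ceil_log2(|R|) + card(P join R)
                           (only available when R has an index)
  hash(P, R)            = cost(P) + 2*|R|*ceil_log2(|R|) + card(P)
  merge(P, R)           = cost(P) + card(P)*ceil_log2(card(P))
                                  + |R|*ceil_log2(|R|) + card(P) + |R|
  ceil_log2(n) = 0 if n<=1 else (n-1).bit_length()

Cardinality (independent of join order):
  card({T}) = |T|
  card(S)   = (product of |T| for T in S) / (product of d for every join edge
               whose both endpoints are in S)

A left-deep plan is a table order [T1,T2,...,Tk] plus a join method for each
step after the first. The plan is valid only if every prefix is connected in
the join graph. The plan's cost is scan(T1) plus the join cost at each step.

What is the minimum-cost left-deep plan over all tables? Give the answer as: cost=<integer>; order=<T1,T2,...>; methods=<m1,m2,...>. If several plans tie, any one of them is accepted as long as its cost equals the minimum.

cost=7000; order=B,A,C; methods=hash,hash

Selinger DP (subsets sized 1..n):
  {B}: scan cost=400, card=400
  {C}: scan cost=100, card=100
  {A}: scan cost=150, card=150
  {BC}: card=20000; try (C,hash)→2200, (B,merge)→4900, (C,merge)→5200, (B,hash)→7400, (B,nl_idx)→21000, (B,nl)→40100 …(+1); best=2200 via (C,hash)
  {AB}: card=2400; try (A,hash)→3200, (B,nl_idx)→3900, (B,merge)→5500, (A,merge)→5750, (B,hash)→7500, (B,nl)→60150 …(+1); best=3200 via (A,hash)
  {ABC}: card=120000; try (C,hash)→7000, (A,hash)→24600, (C,merge)→35200, (C,nl)→243200, (A,merge)→323550, (A,nl)→3002200; best=7000 via (C,hash)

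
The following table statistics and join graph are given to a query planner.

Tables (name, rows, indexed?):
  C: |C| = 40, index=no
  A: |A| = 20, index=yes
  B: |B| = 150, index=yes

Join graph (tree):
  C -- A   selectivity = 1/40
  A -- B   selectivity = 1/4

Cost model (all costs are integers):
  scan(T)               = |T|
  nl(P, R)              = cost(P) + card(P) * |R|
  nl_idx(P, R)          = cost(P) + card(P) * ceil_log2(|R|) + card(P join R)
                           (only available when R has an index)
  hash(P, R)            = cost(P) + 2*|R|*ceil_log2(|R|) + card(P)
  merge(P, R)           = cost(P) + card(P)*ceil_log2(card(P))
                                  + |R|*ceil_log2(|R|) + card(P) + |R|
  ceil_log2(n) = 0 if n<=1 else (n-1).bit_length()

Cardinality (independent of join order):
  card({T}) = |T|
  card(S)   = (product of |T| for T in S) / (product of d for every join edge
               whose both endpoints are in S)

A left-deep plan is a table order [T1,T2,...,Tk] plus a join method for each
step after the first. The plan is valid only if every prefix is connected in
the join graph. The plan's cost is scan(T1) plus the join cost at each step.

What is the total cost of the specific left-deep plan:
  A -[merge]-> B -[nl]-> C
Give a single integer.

31490

step 1: scan A: cost=20, card=20
step 2: join B via merge
    card(P join B) = 20*150/(4) = 750
    cost = 20 + 20*5 + 150*8 + 20 + 150 = 1490
step 3: join C via nl
    card(P join C) = 750*40/(40) = 750
    cost = 1490 + 750*40 = 31490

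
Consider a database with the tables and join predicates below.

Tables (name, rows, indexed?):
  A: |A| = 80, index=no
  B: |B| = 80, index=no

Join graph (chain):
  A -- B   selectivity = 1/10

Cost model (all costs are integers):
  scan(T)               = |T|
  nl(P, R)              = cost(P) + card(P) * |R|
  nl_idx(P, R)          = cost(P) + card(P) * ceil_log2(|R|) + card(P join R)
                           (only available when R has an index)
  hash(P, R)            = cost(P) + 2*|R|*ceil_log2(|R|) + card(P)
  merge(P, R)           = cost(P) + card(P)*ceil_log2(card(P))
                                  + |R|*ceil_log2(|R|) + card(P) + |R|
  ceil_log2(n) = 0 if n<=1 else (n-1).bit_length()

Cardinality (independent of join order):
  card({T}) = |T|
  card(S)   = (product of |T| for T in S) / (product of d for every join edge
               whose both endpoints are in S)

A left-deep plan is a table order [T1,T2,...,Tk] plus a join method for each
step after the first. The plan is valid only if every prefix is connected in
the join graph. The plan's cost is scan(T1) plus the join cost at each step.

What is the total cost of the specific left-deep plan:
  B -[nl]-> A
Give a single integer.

step 1: scan B: cost=80, card=80
step 2: join A via nl
    card(P join A) = 80*80/(10) = 640
    cost = 80 + 80*80 = 6480

6480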